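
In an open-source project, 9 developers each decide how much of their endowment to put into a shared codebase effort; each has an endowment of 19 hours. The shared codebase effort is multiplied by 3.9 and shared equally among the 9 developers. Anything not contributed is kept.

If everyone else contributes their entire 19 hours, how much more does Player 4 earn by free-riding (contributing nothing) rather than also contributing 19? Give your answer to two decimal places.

10.77 hours

Switching from a contribution of 19 to 0 lets Player 4 keep an extra 19 hours, but lowers the shared codebase effort by 19, which costs Player 4 their own share of that drop: 3.9/9 × 19 = 8.23.
Net gain = 19 − 8.23 = 10.77. The private return per contributed unit (0.4333) is below 1, so free-riding is indeed the best response regardless of what the others do.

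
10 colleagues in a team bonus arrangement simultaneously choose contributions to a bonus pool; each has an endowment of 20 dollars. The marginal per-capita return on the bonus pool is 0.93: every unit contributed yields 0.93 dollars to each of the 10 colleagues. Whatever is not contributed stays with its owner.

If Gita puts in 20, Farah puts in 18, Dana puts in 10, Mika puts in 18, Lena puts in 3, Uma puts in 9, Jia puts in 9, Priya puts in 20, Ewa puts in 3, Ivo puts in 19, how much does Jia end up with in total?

Total contributed: 20 + 18 + 10 + 18 + 3 + 9 + 9 + 20 + 3 + 19 = 129.
Each receives 0.93 × 129 = 119.97 from the bonus pool.
Jia keeps 20 − 9 = 11, so Jia's payoff is 11 + 119.97 = 130.97.

130.97 dollars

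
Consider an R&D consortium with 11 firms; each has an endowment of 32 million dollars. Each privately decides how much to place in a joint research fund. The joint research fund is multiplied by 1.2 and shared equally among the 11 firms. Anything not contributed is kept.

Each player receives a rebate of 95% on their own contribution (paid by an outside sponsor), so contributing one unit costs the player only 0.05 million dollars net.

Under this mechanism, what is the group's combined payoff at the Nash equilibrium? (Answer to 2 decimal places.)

With the mechanism, a contributed unit returns (1.2/11) / 0.05 = 2.1818 per unit of net cost to the contributor — now above 1 — so contributing fully is weakly dominant for every player.
So the Nash equilibrium is full contribution by all 11; the group earns 11 × (32 × 0.95 + 1.2 × 32) = 756.80.

756.80 million dollars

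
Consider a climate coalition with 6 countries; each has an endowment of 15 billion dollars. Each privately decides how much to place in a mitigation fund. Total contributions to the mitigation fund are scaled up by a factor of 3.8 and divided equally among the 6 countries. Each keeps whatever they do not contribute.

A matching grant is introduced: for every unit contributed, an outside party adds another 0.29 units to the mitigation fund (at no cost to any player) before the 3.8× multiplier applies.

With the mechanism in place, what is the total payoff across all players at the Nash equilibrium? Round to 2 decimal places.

90.00 billion dollars

The effective private return is 3.8 × 1.29 / 6 = 0.8170, which is still under 1, so the mechanism doesn't change anyone's dominant strategy: zero contribution.
Everyone keeps their endowment and the group total is 6 × 15 = 90.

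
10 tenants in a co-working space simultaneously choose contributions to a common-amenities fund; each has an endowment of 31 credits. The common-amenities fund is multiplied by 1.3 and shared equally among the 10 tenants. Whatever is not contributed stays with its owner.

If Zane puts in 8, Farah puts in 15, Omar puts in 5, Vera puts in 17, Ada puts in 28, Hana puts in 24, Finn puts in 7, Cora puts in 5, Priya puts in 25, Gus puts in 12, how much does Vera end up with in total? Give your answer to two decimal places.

32.98 credits

Total contributed: 8 + 15 + 5 + 17 + 28 + 24 + 7 + 5 + 25 + 12 = 146.
Each receives 1.3 × 146 / 10 = 18.98 from the common-amenities fund.
Vera keeps 31 − 17 = 14, so Vera's payoff is 14 + 18.98 = 32.98.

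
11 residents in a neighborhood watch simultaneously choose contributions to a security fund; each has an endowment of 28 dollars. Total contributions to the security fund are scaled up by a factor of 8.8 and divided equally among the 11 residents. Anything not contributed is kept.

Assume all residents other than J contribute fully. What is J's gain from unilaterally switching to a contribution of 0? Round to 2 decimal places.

5.60 dollars

Switching from a contribution of 28 to 0 lets J keep an extra 28 dollars, but lowers the security fund by 28, which costs J their own share of that drop: 8.8/11 × 28 = 22.40.
Net gain = 28 − 22.40 = 5.60. The private return per contributed unit (0.8000) is below 1, so free-riding is indeed the best response regardless of what the others do.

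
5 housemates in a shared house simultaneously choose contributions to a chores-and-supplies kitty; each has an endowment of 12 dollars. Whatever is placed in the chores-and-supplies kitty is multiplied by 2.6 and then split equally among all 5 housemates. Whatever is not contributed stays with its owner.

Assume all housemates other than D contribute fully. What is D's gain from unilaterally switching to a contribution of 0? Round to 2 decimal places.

5.76 dollars

Switching from a contribution of 12 to 0 lets D keep an extra 12 dollars, but lowers the chores-and-supplies kitty by 12, which costs D their own share of that drop: 2.6/5 × 12 = 6.24.
Net gain = 12 − 6.24 = 5.76. The private return per contributed unit (0.5200) is below 1, so free-riding is indeed the best response regardless of what the others do.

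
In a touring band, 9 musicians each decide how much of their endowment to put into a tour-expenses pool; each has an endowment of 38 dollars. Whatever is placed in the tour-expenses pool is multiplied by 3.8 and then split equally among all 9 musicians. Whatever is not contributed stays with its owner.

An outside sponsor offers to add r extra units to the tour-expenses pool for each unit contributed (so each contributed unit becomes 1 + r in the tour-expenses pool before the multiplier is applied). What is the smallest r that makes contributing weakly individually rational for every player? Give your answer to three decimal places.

With matching at rate r, one contributed unit becomes (1 + r) in the tour-expenses pool and returns 3.8 × (1 + r) / 9 to the contributor.
Setting this equal to 1: 1 + r = 9/3.8 = 2.3684.
So the minimum matching rate is r = 2.3684 − 1 = 1.368.

1.368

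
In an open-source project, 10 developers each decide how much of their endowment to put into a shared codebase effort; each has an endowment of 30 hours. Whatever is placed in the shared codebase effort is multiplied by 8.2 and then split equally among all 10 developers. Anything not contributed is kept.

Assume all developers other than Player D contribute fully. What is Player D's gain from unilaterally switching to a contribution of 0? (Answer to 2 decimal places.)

Switching from a contribution of 30 to 0 lets Player D keep an extra 30 hours, but lowers the shared codebase effort by 30, which costs Player D their own share of that drop: 8.2/10 × 30 = 24.60.
Net gain = 30 − 24.60 = 5.40. The private return per contributed unit (0.8200) is below 1, so free-riding is indeed the best response regardless of what the others do.

5.40 hours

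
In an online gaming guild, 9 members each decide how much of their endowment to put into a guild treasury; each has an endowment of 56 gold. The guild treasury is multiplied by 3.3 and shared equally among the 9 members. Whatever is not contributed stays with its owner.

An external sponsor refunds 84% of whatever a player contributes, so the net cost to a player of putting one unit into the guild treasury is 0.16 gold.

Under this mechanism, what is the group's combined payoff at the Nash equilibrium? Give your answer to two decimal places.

The effective private return per unit is now (3.3/9) / 0.16 = 2.2917 > 1, so every player's dominant strategy flips to full contribution.
At the Nash equilibrium everyone contributes 56. Group total payoff = 9 × (56 × 0.84 + 3.3 × 56) = 2086.56.

2086.56 gold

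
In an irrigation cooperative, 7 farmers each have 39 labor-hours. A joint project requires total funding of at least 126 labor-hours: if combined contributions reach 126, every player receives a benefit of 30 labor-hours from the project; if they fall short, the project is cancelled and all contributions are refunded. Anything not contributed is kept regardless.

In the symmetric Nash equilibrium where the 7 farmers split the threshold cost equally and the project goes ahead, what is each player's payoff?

Equal share of the threshold: 126/7 = 18.
At this profile no one gains by cutting their contribution: any cut drops the total below 126, the project is cancelled, contributions are refunded, and the deviator ends with 39, which is less than 39 − 18 + 30 = 51. Contributing more than 18 just wastes the excess. So contributing exactly 18 is a best response.
Each player's payoff: 39 − 18 + 30 = 51.

51 labor-hours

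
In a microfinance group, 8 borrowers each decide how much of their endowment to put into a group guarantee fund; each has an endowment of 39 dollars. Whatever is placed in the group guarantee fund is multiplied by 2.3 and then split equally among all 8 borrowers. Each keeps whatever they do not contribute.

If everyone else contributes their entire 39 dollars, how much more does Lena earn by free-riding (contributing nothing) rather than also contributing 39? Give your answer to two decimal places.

27.79 dollars

Switching from a contribution of 39 to 0 lets Lena keep an extra 39 dollars, but lowers the group guarantee fund by 39, which costs Lena their own share of that drop: 2.3/8 × 39 = 11.21.
Net gain = 39 − 11.21 = 27.79. The private return per contributed unit (0.2875) is below 1, so free-riding is indeed the best response regardless of what the others do.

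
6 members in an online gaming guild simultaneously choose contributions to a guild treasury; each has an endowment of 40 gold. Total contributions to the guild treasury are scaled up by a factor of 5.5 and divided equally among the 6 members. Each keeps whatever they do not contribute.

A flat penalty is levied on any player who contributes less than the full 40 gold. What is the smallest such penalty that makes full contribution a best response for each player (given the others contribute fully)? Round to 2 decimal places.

3.33 gold

Given the others contribute fully, the best deviation is to contribute 0 (any partial contribution still incurs the fine and gives up units whose private return 0.9167 is below 1).
Deviating from 40 to 0 saves 40 gold but forfeits the deviator's share of the drop in the guild treasury: 5.5/6 × 40 = 36.67.
So the deviation gain is 40 − 36.67 = 3.33, and the fine must be at least 3.33 gold to wipe it out.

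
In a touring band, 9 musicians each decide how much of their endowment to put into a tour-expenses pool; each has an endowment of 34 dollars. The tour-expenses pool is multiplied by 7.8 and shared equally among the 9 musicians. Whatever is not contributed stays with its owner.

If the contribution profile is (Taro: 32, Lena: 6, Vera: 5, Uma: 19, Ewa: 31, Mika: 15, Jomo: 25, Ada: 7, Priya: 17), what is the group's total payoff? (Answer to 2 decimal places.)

Total contributed: 32 + 6 + 5 + 19 + 31 + 15 + 25 + 7 + 17 = 157; total kept: 9 × 34 − 157 = 149.
The tour-expenses pool pays out 7.8 × 157 = 1224.60 in aggregate.
Group total = 149 + 1224.60 = 1373.60.

1373.60 dollars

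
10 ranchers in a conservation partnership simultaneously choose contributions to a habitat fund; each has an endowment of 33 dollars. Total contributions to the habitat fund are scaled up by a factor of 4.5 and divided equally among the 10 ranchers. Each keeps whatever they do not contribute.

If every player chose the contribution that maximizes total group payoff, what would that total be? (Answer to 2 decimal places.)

Each contributed unit returns 4.500 to the group as a whole (0.4500 to each of 10 players), which exceeds 1, so the social optimum is full contribution: group total = 4.500 × 330 = 1485.00.

1485.00 dollars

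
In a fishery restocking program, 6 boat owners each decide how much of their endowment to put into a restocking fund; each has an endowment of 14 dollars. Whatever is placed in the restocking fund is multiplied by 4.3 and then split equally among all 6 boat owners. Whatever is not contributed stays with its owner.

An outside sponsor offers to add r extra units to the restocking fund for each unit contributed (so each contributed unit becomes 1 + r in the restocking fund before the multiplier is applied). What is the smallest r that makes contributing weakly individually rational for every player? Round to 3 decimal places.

0.395

With matching at rate r, one contributed unit becomes (1 + r) in the restocking fund and returns 4.3 × (1 + r) / 6 to the contributor.
Setting this equal to 1: 1 + r = 6/4.3 = 1.3953.
So the minimum matching rate is r = 1.3953 − 1 = 0.395.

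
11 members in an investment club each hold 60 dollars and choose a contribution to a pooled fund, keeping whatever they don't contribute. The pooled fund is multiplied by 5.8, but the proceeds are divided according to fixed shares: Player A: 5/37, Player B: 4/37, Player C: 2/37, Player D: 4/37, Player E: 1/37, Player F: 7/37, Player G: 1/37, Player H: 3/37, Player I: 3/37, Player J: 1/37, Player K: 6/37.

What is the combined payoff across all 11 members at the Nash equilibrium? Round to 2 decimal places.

For player j, contributing a unit is worthwhile iff 5.8 × (j's share) ≥ 1, i.e. iff j's share is at least 0.1724.
Player F alone (share 7/37) is above the threshold, contributing 60; the remaining 10 contribute 0. Total contributed: 60.
The pooled fund pays out 5.8 × 60 = 348.00 in total (split across the unequal shares, but the aggregate is all that matters for the group sum).
The 10 free-riders keep 60 each, adding 600. Group total = 600 + 348.00 = 948.00.

948.00 dollars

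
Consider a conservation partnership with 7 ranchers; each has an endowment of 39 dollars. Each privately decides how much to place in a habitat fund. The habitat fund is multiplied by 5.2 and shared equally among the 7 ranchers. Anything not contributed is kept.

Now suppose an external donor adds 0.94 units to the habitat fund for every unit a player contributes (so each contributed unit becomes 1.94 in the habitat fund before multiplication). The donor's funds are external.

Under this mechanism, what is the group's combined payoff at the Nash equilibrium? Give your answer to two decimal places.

The effective private return per unit is now 5.2 × 1.94 / 7 = 1.4411 > 1, so every player's dominant strategy flips to full contribution.
So the Nash equilibrium is full contribution by all 7; the group earns 5.2 × 1.94 × 273 = 2754.02.

2754.02 dollars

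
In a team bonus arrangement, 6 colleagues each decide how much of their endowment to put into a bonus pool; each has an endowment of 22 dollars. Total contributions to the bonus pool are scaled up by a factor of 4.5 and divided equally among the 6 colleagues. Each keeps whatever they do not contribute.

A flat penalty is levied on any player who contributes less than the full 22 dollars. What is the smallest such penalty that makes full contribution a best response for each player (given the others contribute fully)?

Given the others contribute fully, the best deviation is to contribute 0 (any partial contribution still incurs the fine and gives up units whose private return 0.7500 is below 1).
Deviating from 22 to 0 saves 22 dollars but forfeits the deviator's share of the drop in the bonus pool: 4.5/6 × 22 = 16.50.
So the deviation gain is 22 − 16.50 = 5.50, and the fine must be at least 5.50 dollars to wipe it out.

5.50 dollars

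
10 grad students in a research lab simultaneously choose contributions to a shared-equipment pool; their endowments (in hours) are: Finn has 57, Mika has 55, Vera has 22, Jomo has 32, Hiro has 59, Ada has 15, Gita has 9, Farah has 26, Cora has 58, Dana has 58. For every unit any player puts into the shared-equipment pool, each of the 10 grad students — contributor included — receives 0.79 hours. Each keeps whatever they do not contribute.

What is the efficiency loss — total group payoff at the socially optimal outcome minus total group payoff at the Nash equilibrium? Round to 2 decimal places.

2697.90 hours

The private return per contributed unit is 0.79 < 1 for everyone, so the Nash equilibrium is zero contribution and the group total is Σ E_j = 57 + 55 + 22 + 32 + 59 + 15 + 9 + 26 + 58 + 58 = 391.
Each contributed unit returns 7.900 to the group, so the social optimum is full contribution by everyone: group total = 7.900 × 391 = 3088.90.
Efficiency loss = (7.900 − 1) × 391 = 2697.90.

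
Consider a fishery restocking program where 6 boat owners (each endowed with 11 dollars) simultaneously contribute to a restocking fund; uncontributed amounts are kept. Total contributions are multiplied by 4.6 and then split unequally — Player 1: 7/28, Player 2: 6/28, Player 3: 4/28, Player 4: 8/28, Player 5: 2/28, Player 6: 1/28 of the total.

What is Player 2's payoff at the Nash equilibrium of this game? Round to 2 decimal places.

32.69 dollars

For player j, contributing a unit is worthwhile iff 4.6 × (j's share) ≥ 1, i.e. iff j's share is at least 0.2174.
Player 1 and Player 4 clear that bar, contributing 11 each; the remaining 4 contribute 0. Total contributed: 22.
Player 2 keeps 11 and receives 4.6 × 22 × 6/28 = 21.69 from the restocking fund, for a payoff of 32.69.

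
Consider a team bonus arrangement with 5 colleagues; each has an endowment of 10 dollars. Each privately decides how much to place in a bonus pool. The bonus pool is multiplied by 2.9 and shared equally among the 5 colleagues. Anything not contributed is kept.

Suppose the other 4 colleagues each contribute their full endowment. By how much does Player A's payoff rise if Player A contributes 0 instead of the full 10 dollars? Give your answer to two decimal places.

4.20 dollars

Switching from a contribution of 10 to 0 lets Player A keep an extra 10 dollars, but lowers the bonus pool by 10, which costs Player A their own share of that drop: 2.9/5 × 10 = 5.80.
Net gain = 10 − 5.80 = 4.20. The private return per contributed unit (0.5800) is below 1, so free-riding is indeed the best response regardless of what the others do.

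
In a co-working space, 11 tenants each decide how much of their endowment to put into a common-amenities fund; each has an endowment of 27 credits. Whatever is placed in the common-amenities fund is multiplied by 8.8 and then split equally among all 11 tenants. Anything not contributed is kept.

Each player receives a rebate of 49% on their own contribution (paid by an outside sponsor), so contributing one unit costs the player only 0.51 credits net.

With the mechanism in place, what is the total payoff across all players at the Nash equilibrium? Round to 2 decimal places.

2759.13 credits

With the mechanism, a contributed unit returns (8.8/11) / 0.51 = 1.5686 per unit of net cost to the contributor — now above 1 — so contributing fully is weakly dominant for every player.
So the Nash equilibrium is full contribution by all 11; the group earns 11 × (27 × 0.49 + 8.8 × 27) = 2759.13.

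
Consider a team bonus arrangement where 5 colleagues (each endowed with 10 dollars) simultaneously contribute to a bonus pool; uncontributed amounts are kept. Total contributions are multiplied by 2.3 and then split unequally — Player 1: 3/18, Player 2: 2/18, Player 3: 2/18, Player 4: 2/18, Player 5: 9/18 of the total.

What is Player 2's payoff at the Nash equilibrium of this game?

12.56 dollars

Each unit j contributes comes back to j as 2.3 × (j's share), so j prefers to contribute only if that share exceeds 1/2.3 = 0.4348; otherwise keeping the unit dominates.
Player 5 alone (share 9/18) is above the threshold, contributing 10; the remaining 4 contribute 0. Total contributed: 10.
Player 2 keeps 10 and receives 2.3 × 10 × 2/18 = 2.56 from the bonus pool, for a payoff of 12.56.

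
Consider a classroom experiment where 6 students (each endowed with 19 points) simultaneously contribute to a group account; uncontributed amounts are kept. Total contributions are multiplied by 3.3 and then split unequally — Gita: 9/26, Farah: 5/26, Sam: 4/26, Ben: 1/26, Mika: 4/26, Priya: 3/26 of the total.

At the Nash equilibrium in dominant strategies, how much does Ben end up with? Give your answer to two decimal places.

21.41 points

Each unit j contributes comes back to j as 3.3 × (j's share), so j prefers to contribute only if that share exceeds 1/3.3 = 0.3030; otherwise keeping the unit dominates.
Gita alone (share 9/26) is above the threshold, contributing 19; the remaining 5 contribute 0. Total contributed: 19.
Ben keeps 19 and receives 3.3 × 19 × 1/26 = 2.41 from the group account, for a payoff of 21.41.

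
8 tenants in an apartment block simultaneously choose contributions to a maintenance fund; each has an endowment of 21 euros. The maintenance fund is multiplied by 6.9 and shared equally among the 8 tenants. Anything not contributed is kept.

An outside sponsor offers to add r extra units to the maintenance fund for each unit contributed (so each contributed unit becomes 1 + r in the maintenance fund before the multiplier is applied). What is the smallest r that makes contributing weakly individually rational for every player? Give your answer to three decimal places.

With matching at rate r, one contributed unit becomes (1 + r) in the maintenance fund and returns 6.9 × (1 + r) / 8 to the contributor.
Setting this equal to 1: 1 + r = 8/6.9 = 1.1594.
So the minimum matching rate is r = 1.1594 − 1 = 0.159.

0.159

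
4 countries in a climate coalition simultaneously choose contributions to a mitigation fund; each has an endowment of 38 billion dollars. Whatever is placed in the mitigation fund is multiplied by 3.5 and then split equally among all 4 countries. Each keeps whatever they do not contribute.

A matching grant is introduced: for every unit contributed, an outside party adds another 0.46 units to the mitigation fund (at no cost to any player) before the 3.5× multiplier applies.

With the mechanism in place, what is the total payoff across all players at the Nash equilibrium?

776.72 billion dollars

With the mechanism, a contributed unit returns 3.5 × 1.46 / 4 = 1.2775 per unit of net cost to the contributor — now above 1 — so contributing fully is weakly dominant for every player.
So the Nash equilibrium is full contribution by all 4; the group earns 3.5 × 1.46 × 152 = 776.72.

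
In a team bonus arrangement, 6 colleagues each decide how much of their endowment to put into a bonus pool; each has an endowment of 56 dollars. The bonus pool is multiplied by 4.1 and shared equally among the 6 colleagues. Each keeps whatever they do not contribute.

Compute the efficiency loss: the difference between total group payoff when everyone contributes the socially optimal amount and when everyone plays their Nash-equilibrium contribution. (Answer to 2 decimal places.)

1041.60 dollars

Each contributed unit returns 4.1/6 = 0.6833 to its contributor — below 1 — so contributing 0 is dominant for every player. At the Nash equilibrium everyone keeps their 56, and the group total is 6 × 56 = 336.
Each contributed unit returns 4.100 to the group as a whole (0.6833 to each of 6 players), which exceeds 1, so the social optimum is full contribution: group total = 4.100 × 336 = 1377.60.
Efficiency loss = 1377.60 − 336 = 1041.60.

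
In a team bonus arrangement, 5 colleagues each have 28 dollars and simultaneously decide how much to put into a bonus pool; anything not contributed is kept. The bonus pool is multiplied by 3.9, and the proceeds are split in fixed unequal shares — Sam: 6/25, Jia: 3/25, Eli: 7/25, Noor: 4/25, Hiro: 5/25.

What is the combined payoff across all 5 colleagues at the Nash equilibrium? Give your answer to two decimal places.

221.20 dollars

Player j's private return per contributed unit is 3.9 × (j's share). Contributing is weakly dominant for j when that share is at least 1/3.9 = 0.2564, and contributing 0 is dominant otherwise.
Eli alone (share 7/25) is above the threshold, contributing 28; the remaining 4 contribute 0. Total contributed: 28.
The bonus pool pays out 3.9 × 28 = 109.20 in total (split across the unequal shares, but the aggregate is all that matters for the group sum).
The 4 free-riders keep 28 each, adding 112. Group total = 112 + 109.20 = 221.20.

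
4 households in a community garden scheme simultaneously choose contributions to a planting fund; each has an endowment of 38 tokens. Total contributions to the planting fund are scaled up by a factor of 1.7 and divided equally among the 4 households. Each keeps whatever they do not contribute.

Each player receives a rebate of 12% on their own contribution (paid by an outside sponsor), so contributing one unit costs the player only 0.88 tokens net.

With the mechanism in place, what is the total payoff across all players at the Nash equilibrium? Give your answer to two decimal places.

152.00 tokens

The effective private return is (1.7/4) / 0.88 = 0.4830, which is still under 1, so the mechanism doesn't change anyone's dominant strategy: zero contribution.
At the Nash equilibrium no one contributes; group total payoff = 4 × 38 = 152.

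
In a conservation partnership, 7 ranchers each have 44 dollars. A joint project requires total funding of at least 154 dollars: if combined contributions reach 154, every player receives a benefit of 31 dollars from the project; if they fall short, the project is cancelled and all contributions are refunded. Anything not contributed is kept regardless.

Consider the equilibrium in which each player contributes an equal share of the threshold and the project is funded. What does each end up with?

Equal share of the threshold: 154/7 = 22.
At this profile no one gains by cutting their contribution: any cut drops the total below 154, the project is cancelled, contributions are refunded, and the deviator ends with 44, which is less than 44 − 22 + 31 = 53. Contributing more than 22 just wastes the excess. So contributing exactly 22 is a best response.
Each player's payoff: 44 − 22 + 31 = 53.

53 dollars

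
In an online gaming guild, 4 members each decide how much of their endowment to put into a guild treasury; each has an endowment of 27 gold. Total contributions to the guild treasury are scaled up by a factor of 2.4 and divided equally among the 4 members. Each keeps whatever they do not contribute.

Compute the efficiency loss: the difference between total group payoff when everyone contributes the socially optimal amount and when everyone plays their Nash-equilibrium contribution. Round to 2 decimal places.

Each contributed unit returns 2.4/4 = 0.6000 to its contributor — below 1 — so contributing 0 is dominant for every player. At the Nash equilibrium everyone keeps their 27, and the group total is 4 × 27 = 108.
Each contributed unit returns 2.400 to the group as a whole (0.6000 to each of 4 players), which exceeds 1, so the social optimum is full contribution: group total = 2.400 × 108 = 259.20.
Efficiency loss = 259.20 − 108 = 151.20.

151.20 gold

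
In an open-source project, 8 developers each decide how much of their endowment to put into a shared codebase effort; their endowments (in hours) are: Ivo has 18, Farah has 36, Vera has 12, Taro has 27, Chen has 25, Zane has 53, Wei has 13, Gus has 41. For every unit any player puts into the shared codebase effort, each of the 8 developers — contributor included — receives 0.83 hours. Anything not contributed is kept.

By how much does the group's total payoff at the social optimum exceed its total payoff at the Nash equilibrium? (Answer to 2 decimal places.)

The private return per contributed unit is 0.83 < 1 for everyone, so the Nash equilibrium is zero contribution and the group total is Σ E_j = 18 + 36 + 12 + 27 + 25 + 53 + 13 + 41 = 225.
Each contributed unit returns 6.640 to the group, so the social optimum is full contribution by everyone: group total = 6.640 × 225 = 1494.00.
Efficiency loss = (6.640 − 1) × 225 = 1269.00.

1269.00 hours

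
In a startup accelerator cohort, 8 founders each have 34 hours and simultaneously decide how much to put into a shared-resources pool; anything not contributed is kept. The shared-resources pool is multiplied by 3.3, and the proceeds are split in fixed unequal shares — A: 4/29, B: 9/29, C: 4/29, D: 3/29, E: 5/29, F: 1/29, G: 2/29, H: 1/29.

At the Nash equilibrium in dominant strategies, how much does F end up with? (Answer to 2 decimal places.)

For player j, contributing a unit is worthwhile iff 3.3 × (j's share) ≥ 1, i.e. iff j's share is at least 0.3030.
The only share above 0.3030 is B's 9/29, contributing 34; the remaining 7 contribute 0. Total contributed: 34.
F keeps 34 and receives 3.3 × 34 × 1/29 = 3.87 from the shared-resources pool, for a payoff of 37.87.

37.87 hours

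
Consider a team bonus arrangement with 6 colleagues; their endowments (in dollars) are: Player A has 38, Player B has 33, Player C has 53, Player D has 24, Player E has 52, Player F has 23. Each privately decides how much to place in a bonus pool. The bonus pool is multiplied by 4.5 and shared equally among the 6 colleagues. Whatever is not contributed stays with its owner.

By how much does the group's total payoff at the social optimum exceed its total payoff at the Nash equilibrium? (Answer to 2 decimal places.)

The private return per contributed unit is 4.5/6 = 0.7500 < 1 for every player regardless of endowment, so the Nash equilibrium is zero contribution and the group total is Σ E_j = 38 + 33 + 53 + 24 + 52 + 23 = 223.
Each contributed unit returns 4.500 to the group, so the social optimum is full contribution by everyone: group total = 4.500 × 223 = 1003.50.
Efficiency loss = (4.500 − 1) × 223 = 780.50.

780.50 dollars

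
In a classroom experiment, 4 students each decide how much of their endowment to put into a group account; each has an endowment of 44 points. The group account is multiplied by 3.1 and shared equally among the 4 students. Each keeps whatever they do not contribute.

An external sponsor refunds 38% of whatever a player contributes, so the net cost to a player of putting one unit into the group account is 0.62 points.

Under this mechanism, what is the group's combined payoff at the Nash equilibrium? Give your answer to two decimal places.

Under the mechanism each unit contributed yields (3.1/4) / 0.62 = 1.2500 back to its contributor per unit of net cost, which exceeds 1, making full contribution the dominant choice for everyone.
So the Nash equilibrium is full contribution by all 4; the group earns 4 × (44 × 0.38 + 3.1 × 44) = 612.48.

612.48 points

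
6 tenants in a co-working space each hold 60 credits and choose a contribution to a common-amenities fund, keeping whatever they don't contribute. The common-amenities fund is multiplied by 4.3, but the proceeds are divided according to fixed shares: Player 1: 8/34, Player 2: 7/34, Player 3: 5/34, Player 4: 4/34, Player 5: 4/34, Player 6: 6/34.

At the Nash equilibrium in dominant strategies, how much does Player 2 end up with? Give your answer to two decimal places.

Each unit j contributes comes back to j as 4.3 × (j's share), so j prefers to contribute only if that share exceeds 1/4.3 = 0.2326; otherwise keeping the unit dominates.
The only share above 0.2326 is Player 1's 8/34, contributing 60; the remaining 5 contribute 0. Total contributed: 60.
Player 2 keeps 60 and receives 4.3 × 60 × 7/34 = 53.12 from the common-amenities fund, for a payoff of 113.12.

113.12 credits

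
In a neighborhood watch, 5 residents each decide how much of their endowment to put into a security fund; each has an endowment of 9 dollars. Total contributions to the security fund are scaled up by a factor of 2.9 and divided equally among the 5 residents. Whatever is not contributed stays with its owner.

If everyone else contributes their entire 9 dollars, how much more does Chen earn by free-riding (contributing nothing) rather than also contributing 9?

Switching from a contribution of 9 to 0 lets Chen keep an extra 9 dollars, but lowers the security fund by 9, which costs Chen their own share of that drop: 2.9/5 × 9 = 5.22.
Net gain = 9 − 5.22 = 3.78. The private return per contributed unit (0.5800) is below 1, so free-riding is indeed the best response regardless of what the others do.

3.78 dollars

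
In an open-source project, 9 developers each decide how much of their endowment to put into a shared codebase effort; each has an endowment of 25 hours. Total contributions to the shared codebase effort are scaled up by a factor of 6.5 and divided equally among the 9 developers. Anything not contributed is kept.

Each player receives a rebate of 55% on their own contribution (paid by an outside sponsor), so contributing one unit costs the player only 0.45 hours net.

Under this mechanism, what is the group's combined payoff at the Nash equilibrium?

With the mechanism, a contributed unit returns (6.5/9) / 0.45 = 1.6049 per unit of net cost to the contributor — now above 1 — so contributing fully is weakly dominant for every player.
At the Nash equilibrium everyone contributes 25. Group total payoff = 9 × (25 × 0.55 + 6.5 × 25) = 1586.25.

1586.25 hours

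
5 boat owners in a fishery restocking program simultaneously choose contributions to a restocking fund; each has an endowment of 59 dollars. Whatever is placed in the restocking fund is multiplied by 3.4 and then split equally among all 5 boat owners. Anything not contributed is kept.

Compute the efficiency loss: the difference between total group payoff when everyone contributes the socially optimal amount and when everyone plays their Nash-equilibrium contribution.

Each contributed unit returns 3.4/5 = 0.6800 to its contributor — below 1 — so contributing 0 is dominant for every player. At the Nash equilibrium everyone keeps their 59, and the group total is 5 × 59 = 295.
Each contributed unit returns 3.400 to the group as a whole (0.6800 to each of 5 players), which exceeds 1, so the social optimum is full contribution: group total = 3.400 × 295 = 1003.00.
Efficiency loss = 1003.00 − 295 = 708.00.

708.00 dollars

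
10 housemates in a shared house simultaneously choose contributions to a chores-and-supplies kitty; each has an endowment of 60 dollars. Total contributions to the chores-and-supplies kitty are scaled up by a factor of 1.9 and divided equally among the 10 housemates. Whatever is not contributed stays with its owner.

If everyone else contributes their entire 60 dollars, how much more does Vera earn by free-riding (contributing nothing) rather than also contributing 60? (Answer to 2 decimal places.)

Switching from a contribution of 60 to 0 lets Vera keep an extra 60 dollars, but lowers the chores-and-supplies kitty by 60, which costs Vera their own share of that drop: 1.9/10 × 60 = 11.40.
Net gain = 60 − 11.40 = 48.60. The private return per contributed unit (0.1900) is below 1, so free-riding is indeed the best response regardless of what the others do.

48.60 dollars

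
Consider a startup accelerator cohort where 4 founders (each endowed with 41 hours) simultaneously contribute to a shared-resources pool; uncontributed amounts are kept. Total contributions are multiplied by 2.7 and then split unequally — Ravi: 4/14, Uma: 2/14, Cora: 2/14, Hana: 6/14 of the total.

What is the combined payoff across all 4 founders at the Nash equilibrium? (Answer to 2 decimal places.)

For player j, contributing a unit is worthwhile iff 2.7 × (j's share) ≥ 1, i.e. iff j's share is at least 0.3704.
The only share above 0.3704 is Hana's 6/14, contributing 41; the remaining 3 contribute 0. Total contributed: 41.
The shared-resources pool pays out 2.7 × 41 = 110.70 in total (split across the unequal shares, but the aggregate is all that matters for the group sum).
The 3 free-riders keep 41 each, adding 123. Group total = 123 + 110.70 = 233.70.

233.70 hours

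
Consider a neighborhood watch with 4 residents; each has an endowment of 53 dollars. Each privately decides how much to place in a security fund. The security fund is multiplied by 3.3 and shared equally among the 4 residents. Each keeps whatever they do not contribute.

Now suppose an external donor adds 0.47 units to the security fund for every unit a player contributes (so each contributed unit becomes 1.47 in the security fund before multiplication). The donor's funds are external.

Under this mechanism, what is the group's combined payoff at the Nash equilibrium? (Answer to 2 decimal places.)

1028.41 dollars

Under the mechanism each unit contributed yields 3.3 × 1.47 / 4 = 1.2128 back to its contributor per unit of net cost, which exceeds 1, making full contribution the dominant choice for everyone.
So the Nash equilibrium is full contribution by all 4; the group earns 3.3 × 1.47 × 212 = 1028.41.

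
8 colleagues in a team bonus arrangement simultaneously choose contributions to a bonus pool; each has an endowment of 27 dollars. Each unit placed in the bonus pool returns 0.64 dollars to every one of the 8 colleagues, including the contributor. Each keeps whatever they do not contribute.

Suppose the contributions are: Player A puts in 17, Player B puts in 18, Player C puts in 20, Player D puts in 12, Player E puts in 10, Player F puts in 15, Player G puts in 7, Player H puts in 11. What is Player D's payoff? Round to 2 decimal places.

85.40 dollars

Total contributed: 17 + 18 + 20 + 12 + 10 + 15 + 7 + 11 = 110.
Each receives 0.64 × 110 = 70.40 from the bonus pool.
Player D keeps 27 − 12 = 15, so Player D's payoff is 15 + 70.40 = 85.40.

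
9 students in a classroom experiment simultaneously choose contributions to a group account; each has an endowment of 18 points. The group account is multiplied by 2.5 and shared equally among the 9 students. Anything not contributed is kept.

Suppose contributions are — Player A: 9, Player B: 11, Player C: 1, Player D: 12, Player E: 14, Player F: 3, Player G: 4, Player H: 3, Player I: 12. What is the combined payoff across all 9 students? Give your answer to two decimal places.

265.50 points

Total contributed: 9 + 11 + 1 + 12 + 14 + 3 + 4 + 3 + 12 = 69; total kept: 9 × 18 − 69 = 93.
The group account pays out 2.5 × 69 = 172.50 in aggregate.
Group total = 93 + 172.50 = 265.50.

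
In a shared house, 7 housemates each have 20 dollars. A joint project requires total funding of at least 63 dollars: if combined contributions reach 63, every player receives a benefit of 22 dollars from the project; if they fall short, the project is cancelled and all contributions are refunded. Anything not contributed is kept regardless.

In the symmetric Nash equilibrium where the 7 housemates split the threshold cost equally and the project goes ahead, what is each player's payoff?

33 dollars

Equal share of the threshold: 63/7 = 9.
At this profile no one gains by cutting their contribution: any cut drops the total below 63, the project is cancelled, contributions are refunded, and the deviator ends with 20, which is less than 20 − 9 + 22 = 33. Contributing more than 9 just wastes the excess. So contributing exactly 9 is a best response.
Each player's payoff: 20 − 9 + 22 = 33.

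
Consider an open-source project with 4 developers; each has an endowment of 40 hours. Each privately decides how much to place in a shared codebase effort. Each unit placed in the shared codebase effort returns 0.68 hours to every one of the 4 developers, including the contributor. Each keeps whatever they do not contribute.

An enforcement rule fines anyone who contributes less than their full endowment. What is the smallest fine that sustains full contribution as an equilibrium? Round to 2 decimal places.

Given the others contribute fully, the best deviation is to contribute 0 (any partial contribution still incurs the fine and gives up units whose private return 0.68 is below 1).
Deviating from 40 to 0 saves 40 hours but forfeits the deviator's share of the drop in the shared codebase effort: 0.68 × 40 = 27.20.
So the deviation gain is 40 − 27.20 = 12.80, and the fine must be at least 12.80 hours to wipe it out.

12.80 hours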